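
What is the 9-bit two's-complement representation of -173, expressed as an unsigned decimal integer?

173 in 9 bits: 010101101
Invert: 101010010
Add 1:  101010011 = 339
(Check: 2^9 - 173 = 512 - 173 = 339.)

339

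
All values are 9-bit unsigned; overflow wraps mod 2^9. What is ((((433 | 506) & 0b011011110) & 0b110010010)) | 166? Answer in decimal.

433 = 110110001
506 = 111111010
→ | → 111111011 = 507
0b011011110 = 011011110
→ & → 011011010 = 218
0b110010010 = 110010010
→ & → 010010010 = 146
166 = 010100110
→ | → 010110110 = 182

182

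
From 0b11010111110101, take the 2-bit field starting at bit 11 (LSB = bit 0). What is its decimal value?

2

v = 11010111110101
Shift right by 11: 110
Mask low 2 bits: 10 = 2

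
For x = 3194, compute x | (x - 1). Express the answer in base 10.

x = 110001111010 = 3194
x - 1 = 110001111001
OR    = 110001111011 = 3195
(x | (x - 1) sets all bits below the lowest set bit.)

3195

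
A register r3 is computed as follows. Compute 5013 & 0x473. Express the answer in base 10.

5013 = 1001110010101
0x473 = 0010001110011
AND → 0000000010001 = 17

17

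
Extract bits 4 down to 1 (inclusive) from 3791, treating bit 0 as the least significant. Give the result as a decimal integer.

v = 111011001111
Shift right by 1: 11101100111
Mask low 4 bits: 0111 = 7

7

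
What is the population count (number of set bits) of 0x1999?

0x1999 = 1100110011001
Count the 1s: 1 + 1 + 1 + 1 + 1 + 1 + 1 = 7

7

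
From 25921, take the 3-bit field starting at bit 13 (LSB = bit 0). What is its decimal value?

3

v = 0110010101000001
Shift right by 13: 011
Mask low 3 bits: 011 = 3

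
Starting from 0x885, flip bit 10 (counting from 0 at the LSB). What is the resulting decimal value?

3205

x = 100010000101
bit 10 is currently 0; toggle it via x ^ (1 << 10) = x ^ 1024
→ 110010000101 = 3205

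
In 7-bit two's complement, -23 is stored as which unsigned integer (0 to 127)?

105

23 in 7 bits: 0010111
Invert: 1101000
Add 1:  1101001 = 105
(Check: 2^7 - 23 = 128 - 23 = 105.)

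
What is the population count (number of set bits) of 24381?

11

24381 = 101111100111101
Count the 1s: 1 + 1 + 1 + 1 + 1 + 1 + 1 + 1 + 1 + 1 + 1 = 11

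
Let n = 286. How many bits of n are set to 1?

5

286 = 100011110
Count the 1s: 1 + 1 + 1 + 1 + 1 = 5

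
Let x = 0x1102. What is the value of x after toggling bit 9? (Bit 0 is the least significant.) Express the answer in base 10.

x = 1000100000010
bit 9 is currently 0; toggle it via x ^ (1 << 9) = x ^ 512
→ 1001100000010 = 4866

4866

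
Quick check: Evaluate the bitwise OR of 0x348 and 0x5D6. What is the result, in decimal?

2014

0x348 = 01101001000
0x5D6 = 10111010110
 OR → 11111011110 = 2014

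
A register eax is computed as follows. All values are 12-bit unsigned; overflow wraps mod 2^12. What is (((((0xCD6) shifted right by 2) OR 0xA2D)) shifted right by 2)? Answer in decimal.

719

0xCD6 = 110011010110
→ shifted right by 2 → 001100110101 = 821
0xA2D = 101000101101
→ OR → 101100111101 = 2877
→ shifted right by 2 → 001011001111 = 719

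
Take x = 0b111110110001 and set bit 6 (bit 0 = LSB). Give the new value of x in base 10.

4081

x = 111110110001
bit 6 is currently 0; set it via x | (1 << 6) = x | 64
→ 111111110001 = 4081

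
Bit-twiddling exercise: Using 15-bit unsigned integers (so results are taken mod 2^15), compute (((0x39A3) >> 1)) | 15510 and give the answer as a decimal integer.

15575

0x39A3 = 011100110100011
→ >> 1 → 001110011010001 = 7377
15510 = 011110010010110
→ | → 011110011010111 = 15575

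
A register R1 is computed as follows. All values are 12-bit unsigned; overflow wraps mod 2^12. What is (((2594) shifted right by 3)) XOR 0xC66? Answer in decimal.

3362

2594 = 101000100010
→ shifted right by 3 → 000101000100 = 324
0xC66 = 110001100110
→ XOR → 110100100010 = 3362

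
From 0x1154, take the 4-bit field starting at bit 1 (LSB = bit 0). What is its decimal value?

v = 1000101010100
Shift right by 1: 100010101010
Mask low 4 bits: 1010 = 10

10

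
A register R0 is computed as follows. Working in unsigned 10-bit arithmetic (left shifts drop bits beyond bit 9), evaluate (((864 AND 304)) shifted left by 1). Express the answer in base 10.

576

864 = 1101100000
304 = 0100110000
→ AND → 0100100000 = 288
→ shifted left by 1 (mod 2^10) → 1001000000 = 576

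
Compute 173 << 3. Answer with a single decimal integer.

1384

173 = 00010101101
shift left by 3 → 10101101000 = 1384
(equivalently, 173 × 2^3 = 173 × 8)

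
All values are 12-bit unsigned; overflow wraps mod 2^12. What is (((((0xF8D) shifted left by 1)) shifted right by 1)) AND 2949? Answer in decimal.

0xF8D = 111110001101
→ shifted left by 1 (mod 2^12) → 111100011010 = 3866
→ shifted right by 1 → 011110001101 = 1933
2949 = 101110000101
→ AND → 001110000101 = 901

901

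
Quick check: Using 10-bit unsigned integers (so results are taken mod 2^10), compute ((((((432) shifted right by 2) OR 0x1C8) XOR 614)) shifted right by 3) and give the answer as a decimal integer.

432 = 0110110000
→ shifted right by 2 → 0001101100 = 108
0x1C8 = 0111001000
→ OR → 0111101100 = 492
614 = 1001100110
→ XOR → 1110001010 = 906
→ shifted right by 3 → 0001110001 = 113

113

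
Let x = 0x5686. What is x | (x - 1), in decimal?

22151

x = 101011010000110 = 22150
x - 1 = 101011010000101
OR    = 101011010000111 = 22151
(x | (x - 1) sets all bits below the lowest set bit.)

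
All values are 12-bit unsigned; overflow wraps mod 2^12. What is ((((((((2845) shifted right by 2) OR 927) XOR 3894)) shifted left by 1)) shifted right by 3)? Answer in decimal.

314

2845 = 101100011101
→ shifted right by 2 → 001011000111 = 711
927 = 001110011111
→ OR → 001111011111 = 991
3894 = 111100110110
→ XOR → 110011101001 = 3305
→ shifted left by 1 (mod 2^12) → 100111010010 = 2514
→ shifted right by 3 → 000100111010 = 314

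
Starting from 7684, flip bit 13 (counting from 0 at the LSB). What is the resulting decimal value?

15876

x = 001111000000100
bit 13 is currently 0; toggle it via x ^ (1 << 13) = x ^ 8192
→ 011111000000100 = 15876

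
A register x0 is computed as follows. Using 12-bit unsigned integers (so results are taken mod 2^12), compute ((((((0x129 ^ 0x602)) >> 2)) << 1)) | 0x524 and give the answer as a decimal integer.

1972

0x129 = 000100101001
0x602 = 011000000010
→ ^ → 011100101011 = 1835
→ >> 2 → 000111001010 = 458
→ << 1 (mod 2^12) → 001110010100 = 916
0x524 = 010100100100
→ | → 011110110100 = 1972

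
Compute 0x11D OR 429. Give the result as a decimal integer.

445

0x11D = 100011101
429 = 110101101
 OR → 110111101 = 445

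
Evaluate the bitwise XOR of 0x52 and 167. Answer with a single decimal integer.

245

0x52 = 01010010
167 = 10100111
XOR → 11110101 = 245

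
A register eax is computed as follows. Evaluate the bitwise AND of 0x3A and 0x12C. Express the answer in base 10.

40

0x3A = 000111010
0x12C = 100101100
AND → 000101000 = 40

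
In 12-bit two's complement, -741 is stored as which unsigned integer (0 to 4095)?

741 in 12 bits: 001011100101
Invert: 110100011010
Add 1:  110100011011 = 3355
(Check: 2^12 - 741 = 4096 - 741 = 3355.)

3355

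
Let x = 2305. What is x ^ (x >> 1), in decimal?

3457

x = 100100000001 = 2305
x>>1 = 010010000000
XOR  = 110110000001 = 3457
(x ^ (x >> 1) gives the standard binary-reflected Gray code of x.)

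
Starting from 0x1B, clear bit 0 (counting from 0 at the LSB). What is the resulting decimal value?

x = 00011011
bit 0 is currently 1; clear it via x & ~(1 << 0) = x & ~1
→ 00011010 = 26

26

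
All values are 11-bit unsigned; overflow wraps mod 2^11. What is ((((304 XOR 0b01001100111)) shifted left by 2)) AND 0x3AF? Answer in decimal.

268

304 = 00100110000
0b01001100111 = 01001100111
→ XOR → 01101010111 = 855
→ shifted left by 2 (mod 2^11) → 10101011100 = 1372
0x3AF = 01110101111
→ AND → 00100001100 = 268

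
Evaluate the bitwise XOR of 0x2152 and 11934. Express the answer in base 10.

0x2152 = 10000101010010
11934 = 10111010011110
XOR → 00111111001100 = 4044

4044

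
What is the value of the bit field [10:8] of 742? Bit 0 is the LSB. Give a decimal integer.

2

v = 01011100110
Shift right by 8: 010
Mask low 3 bits: 010 = 2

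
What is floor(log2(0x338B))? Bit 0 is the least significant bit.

0x338B = 11001110001011
The topmost 1 is at position 13 (since 2^13 = 8192 ≤ 13195 < 16384).

13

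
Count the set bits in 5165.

6

5165 = 1010000101101
Count the 1s: 1 + 1 + 1 + 1 + 1 + 1 = 6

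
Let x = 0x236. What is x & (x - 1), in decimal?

564

x = 1000110110 = 566
x - 1 = 1000110101
AND   = 1000110100 = 564
(x & (x - 1) clears the lowest set bit of x.)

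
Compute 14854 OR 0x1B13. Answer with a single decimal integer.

14854 = 11101000000110
0x1B13 = 01101100010011
 OR → 11101100010111 = 15127

15127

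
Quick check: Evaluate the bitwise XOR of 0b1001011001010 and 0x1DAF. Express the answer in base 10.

3941

a = 1001011001010
0x1DAF = 1110110101111
XOR → 0111101100101 = 3941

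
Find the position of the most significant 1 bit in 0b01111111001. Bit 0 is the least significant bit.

0b01111111001 = 1111111001
The topmost 1 is at position 9 (since 2^9 = 512 ≤ 1017 < 1024).

9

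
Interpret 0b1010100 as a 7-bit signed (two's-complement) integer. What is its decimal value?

pattern = 1010100 (MSB is 1 ⇒ negative)
Invert: 0101011, add 1 → 0101100 = 44, so the value is -44.
(Equivalently: 84 - 2^7 = 84 - 128 = -44.)

-44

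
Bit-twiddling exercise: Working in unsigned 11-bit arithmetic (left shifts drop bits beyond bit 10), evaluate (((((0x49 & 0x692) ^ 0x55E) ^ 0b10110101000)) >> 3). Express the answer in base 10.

0x49 = 00001001001
0x692 = 11010010010
→ & → 00000000000 = 0
0x55E = 10101011110
→ ^ → 10101011110 = 1374
0b10110101000 = 10110101000
→ ^ → 00011110110 = 246
→ >> 3 → 00000011110 = 30

30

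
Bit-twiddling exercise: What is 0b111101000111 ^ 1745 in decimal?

a = 111101000111
1745 = 011011010001
XOR → 100110010110 = 2454

2454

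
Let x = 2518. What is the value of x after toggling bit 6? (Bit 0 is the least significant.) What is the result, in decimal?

x = 100111010110
bit 6 is currently 1; toggle it via x ^ (1 << 6) = x ^ 64
→ 100110010110 = 2454

2454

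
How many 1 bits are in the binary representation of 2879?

2879 = 101100111111
Count the 1s: 1 + 1 + 1 + 1 + 1 + 1 + 1 + 1 + 1 = 9

9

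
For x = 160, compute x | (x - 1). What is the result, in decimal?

191

x = 10100000 = 160
x - 1 = 10011111
OR    = 10111111 = 191
(x | (x - 1) sets all bits below the lowest set bit.)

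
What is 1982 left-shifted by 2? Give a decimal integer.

1982 = 0011110111110
shift left by 2 → 1111011111000 = 7928
(equivalently, 1982 × 2^2 = 1982 × 4)

7928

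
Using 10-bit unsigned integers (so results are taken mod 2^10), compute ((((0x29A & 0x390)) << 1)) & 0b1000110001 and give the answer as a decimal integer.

0x29A = 1010011010
0x390 = 1110010000
→ & → 1010010000 = 656
→ << 1 (mod 2^10) → 0100100000 = 288
0b1000110001 = 1000110001
→ & → 0000100000 = 32

32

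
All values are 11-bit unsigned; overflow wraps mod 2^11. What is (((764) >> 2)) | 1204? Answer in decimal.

764 = 01011111100
→ >> 2 → 00010111111 = 191
1204 = 10010110100
→ | → 10010111111 = 1215

1215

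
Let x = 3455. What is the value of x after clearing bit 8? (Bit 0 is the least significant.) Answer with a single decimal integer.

x = 0110101111111
bit 8 is currently 1; clear it via x & ~(1 << 8) = x & ~256
→ 0110001111111 = 3199

3199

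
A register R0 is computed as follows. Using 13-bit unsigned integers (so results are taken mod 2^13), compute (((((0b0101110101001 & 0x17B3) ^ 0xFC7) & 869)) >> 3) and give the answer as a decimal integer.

0b0101110101001 = 0101110101001
0x17B3 = 1011110110011
→ & → 0001110100001 = 929
0xFC7 = 0111111000111
→ ^ → 0110001100110 = 3174
869 = 0001101100101
→ & → 0000001100100 = 100
→ >> 3 → 0000000001100 = 12

12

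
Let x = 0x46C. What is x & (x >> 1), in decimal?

36

x = 10001101100 = 1132
x>>1 = 01000110110
AND  = 00000100100 = 36
(x & (x >> 1) has a 1 wherever x has two consecutive 1 bits.)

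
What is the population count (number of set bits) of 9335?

9335 = 10010001110111
Count the 1s: 1 + 1 + 1 + 1 + 1 + 1 + 1 + 1 = 8

8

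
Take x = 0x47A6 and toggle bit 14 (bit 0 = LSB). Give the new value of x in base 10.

1958

x = 0100011110100110
bit 14 is currently 1; toggle it via x ^ (1 << 14) = x ^ 16384
→ 0000011110100110 = 1958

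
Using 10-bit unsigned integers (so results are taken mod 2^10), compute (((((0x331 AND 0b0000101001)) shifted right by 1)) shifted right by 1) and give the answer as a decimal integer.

8

0x331 = 1100110001
0b0000101001 = 0000101001
→ AND → 0000100001 = 33
→ shifted right by 1 → 0000010000 = 16
→ shifted right by 1 → 0000001000 = 8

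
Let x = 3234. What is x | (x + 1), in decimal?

x = 110010100010 = 3234
x + 1 = 110010100011
OR    = 110010100011 = 3235
(x | (x + 1) sets the lowest cleared bit.)

3235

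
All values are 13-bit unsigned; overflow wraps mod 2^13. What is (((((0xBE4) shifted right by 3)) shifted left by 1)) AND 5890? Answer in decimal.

512

0xBE4 = 0101111100100
→ shifted right by 3 → 0000101111100 = 380
→ shifted left by 1 (mod 2^13) → 0001011111000 = 760
5890 = 1011100000010
→ AND → 0001000000000 = 512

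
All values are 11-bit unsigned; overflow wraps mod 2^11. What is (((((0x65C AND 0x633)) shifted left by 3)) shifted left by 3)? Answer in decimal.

1024

0x65C = 11001011100
0x633 = 11000110011
→ AND → 11000010000 = 1552
→ shifted left by 3 (mod 2^11) → 00010000000 = 128
→ shifted left by 3 (mod 2^11) → 10000000000 = 1024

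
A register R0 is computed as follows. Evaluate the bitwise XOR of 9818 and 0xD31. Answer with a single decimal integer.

11115

9818 = 10011001011010
0xD31 = 00110100110001
XOR → 10101101101011 = 11115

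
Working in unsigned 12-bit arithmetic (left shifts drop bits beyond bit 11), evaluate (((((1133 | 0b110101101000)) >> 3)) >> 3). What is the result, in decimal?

1133 = 010001101101
0b110101101000 = 110101101000
→ | → 110101101101 = 3437
→ >> 3 → 000110101101 = 429
→ >> 3 → 000000110101 = 53

53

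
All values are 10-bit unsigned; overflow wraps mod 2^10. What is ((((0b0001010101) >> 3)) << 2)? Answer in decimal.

0b0001010101 = 0001010101
→ >> 3 → 0000001010 = 10
→ << 2 (mod 2^10) → 0000101000 = 40

40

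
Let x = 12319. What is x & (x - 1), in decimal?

x = 11000000011111 = 12319
x - 1 = 11000000011110
AND   = 11000000011110 = 12318
(x & (x - 1) clears the lowest set bit of x.)

12318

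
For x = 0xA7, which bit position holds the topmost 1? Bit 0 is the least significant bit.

7

0xA7 = 10100111
The topmost 1 is at position 7 (since 2^7 = 128 ≤ 167 < 256).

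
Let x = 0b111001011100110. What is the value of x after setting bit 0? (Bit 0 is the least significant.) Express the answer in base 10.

x = 111001011100110
bit 0 is currently 0; set it via x | (1 << 0) = x | 1
→ 111001011100111 = 29415

29415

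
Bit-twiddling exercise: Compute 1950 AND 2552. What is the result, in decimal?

1950 = 011110011110
2552 = 100111111000
AND → 000110011000 = 408

408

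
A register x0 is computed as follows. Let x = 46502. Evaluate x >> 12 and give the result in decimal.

46502 = 1011010110100110
shift right by 12 → 0000000000001011 = 11
(equivalently, floor(46502 / 4096))

11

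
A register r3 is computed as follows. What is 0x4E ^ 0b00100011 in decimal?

0x4E = 1001110
b = 0100011
XOR → 1101101 = 109

109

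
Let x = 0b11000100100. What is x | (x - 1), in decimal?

x = 11000100100 = 1572
x - 1 = 11000100011
OR    = 11000100111 = 1575
(x | (x - 1) sets all bits below the lowest set bit.)

1575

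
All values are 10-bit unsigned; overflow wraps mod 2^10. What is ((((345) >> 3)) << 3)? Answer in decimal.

344

345 = 0101011001
→ >> 3 → 0000101011 = 43
→ << 3 (mod 2^10) → 0101011000 = 344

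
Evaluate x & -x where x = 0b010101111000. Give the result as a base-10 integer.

8

x = 10101111000 = 1400
-x (two's complement) = …01010001000
AND   = 00000001000 = 8
(x & -x isolates the lowest set bit of x.)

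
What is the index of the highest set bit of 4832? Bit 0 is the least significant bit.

4832 = 1001011100000
The topmost 1 is at position 12 (since 2^12 = 4096 ≤ 4832 < 8192).

12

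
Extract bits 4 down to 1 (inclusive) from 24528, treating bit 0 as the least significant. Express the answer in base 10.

v = 101111111010000
Shift right by 1: 10111111101000
Mask low 4 bits: 1000 = 8

8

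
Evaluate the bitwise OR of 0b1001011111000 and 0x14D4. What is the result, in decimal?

a = 1001011111000
0x14D4 = 1010011010100
 OR → 1011011111100 = 5884

5884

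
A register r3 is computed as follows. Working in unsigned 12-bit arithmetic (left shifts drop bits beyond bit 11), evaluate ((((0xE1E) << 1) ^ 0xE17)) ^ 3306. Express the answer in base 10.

0xE1E = 111000011110
→ << 1 (mod 2^12) → 110000111100 = 3132
0xE17 = 111000010111
→ ^ → 001000101011 = 555
3306 = 110011101010
→ ^ → 111011000001 = 3777

3777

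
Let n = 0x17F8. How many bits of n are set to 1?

9

0x17F8 = 1011111111000
Count the 1s: 1 + 1 + 1 + 1 + 1 + 1 + 1 + 1 + 1 = 9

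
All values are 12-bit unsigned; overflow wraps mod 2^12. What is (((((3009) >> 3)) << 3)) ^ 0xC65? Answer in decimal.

1957

3009 = 101111000001
→ >> 3 → 000101111000 = 376
→ << 3 (mod 2^12) → 101111000000 = 3008
0xC65 = 110001100101
→ ^ → 011110100101 = 1957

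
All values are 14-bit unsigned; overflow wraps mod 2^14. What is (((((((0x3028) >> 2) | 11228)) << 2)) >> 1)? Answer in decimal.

8124

0x3028 = 11000000101000
→ >> 2 → 00110000001010 = 3082
11228 = 10101111011100
→ | → 10111111011110 = 12254
→ << 2 (mod 2^14) → 11111101111000 = 16248
→ >> 1 → 01111110111100 = 8124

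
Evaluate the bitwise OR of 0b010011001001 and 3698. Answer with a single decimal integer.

a = 010011001001
3698 = 111001110010
 OR → 111011111011 = 3835

3835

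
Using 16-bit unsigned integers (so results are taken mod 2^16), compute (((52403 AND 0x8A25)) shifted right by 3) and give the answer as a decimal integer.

52403 = 1100110010110011
0x8A25 = 1000101000100101
→ AND → 1000100000100001 = 34849
→ shifted right by 3 → 0001000100000100 = 4356

4356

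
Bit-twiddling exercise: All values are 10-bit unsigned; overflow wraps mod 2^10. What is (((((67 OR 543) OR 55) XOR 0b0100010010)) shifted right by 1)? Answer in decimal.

67 = 0001000011
543 = 1000011111
→ OR → 1001011111 = 607
55 = 0000110111
→ OR → 1001111111 = 639
0b0100010010 = 0100010010
→ XOR → 1101101101 = 877
→ shifted right by 1 → 0110110110 = 438

438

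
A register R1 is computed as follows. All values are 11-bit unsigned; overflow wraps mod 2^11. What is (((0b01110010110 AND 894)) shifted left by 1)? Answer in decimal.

1580

0b01110010110 = 01110010110
894 = 01101111110
→ AND → 01100010110 = 790
→ shifted left by 1 (mod 2^11) → 11000101100 = 1580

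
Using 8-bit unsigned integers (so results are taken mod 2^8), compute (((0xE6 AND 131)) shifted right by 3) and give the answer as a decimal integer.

0xE6 = 11100110
131 = 10000011
→ AND → 10000010 = 130
→ shifted right by 3 → 00010000 = 16

16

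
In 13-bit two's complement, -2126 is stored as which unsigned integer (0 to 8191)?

6066

2126 in 13 bits: 0100001001110
Invert: 1011110110001
Add 1:  1011110110010 = 6066
(Check: 2^13 - 2126 = 8192 - 2126 = 6066.)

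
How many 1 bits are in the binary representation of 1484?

1484 = 10111001100
Count the 1s: 1 + 1 + 1 + 1 + 1 + 1 = 6

6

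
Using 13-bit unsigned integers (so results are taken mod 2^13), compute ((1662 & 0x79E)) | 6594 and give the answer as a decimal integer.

1662 = 0011001111110
0x79E = 0011110011110
→ & → 0011000011110 = 1566
6594 = 1100111000010
→ | → 1111111011110 = 8158

8158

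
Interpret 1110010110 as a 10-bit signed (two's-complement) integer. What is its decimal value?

-106

pattern = 1110010110 (MSB is 1 ⇒ negative)
Invert: 0001101001, add 1 → 0001101010 = 106, so the value is -106.
(Equivalently: 918 - 2^10 = 918 - 1024 = -106.)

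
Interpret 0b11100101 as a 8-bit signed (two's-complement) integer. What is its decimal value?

pattern = 11100101 (MSB is 1 ⇒ negative)
Invert: 00011010, add 1 → 00011011 = 27, so the value is -27.
(Equivalently: 229 - 2^8 = 229 - 256 = -27.)

-27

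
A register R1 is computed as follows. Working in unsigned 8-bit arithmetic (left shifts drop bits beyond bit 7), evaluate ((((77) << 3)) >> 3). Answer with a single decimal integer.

13

77 = 01001101
→ << 3 (mod 2^8) → 01101000 = 104
→ >> 3 → 00001101 = 13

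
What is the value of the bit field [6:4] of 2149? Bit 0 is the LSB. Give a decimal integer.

v = 00100001100101
Shift right by 4: 0010000110
Mask low 3 bits: 110 = 6

6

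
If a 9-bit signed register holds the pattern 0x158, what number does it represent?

-168

pattern = 101011000 (MSB is 1 ⇒ negative)
Invert: 010100111, add 1 → 010101000 = 168, so the value is -168.
(Equivalently: 344 - 2^9 = 344 - 512 = -168.)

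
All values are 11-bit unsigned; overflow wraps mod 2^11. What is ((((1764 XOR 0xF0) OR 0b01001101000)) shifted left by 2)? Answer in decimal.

1764 = 11011100100
0xF0 = 00011110000
→ XOR → 11000010100 = 1556
0b01001101000 = 01001101000
→ OR → 11001111100 = 1660
→ shifted left by 2 (mod 2^11) → 00111110000 = 496

496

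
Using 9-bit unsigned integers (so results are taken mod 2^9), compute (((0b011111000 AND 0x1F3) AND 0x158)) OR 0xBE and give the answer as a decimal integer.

254

0b011111000 = 011111000
0x1F3 = 111110011
→ AND → 011110000 = 240
0x158 = 101011000
→ AND → 001010000 = 80
0xBE = 010111110
→ OR → 011111110 = 254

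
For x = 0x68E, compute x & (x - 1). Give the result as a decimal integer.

x = 11010001110 = 1678
x - 1 = 11010001101
AND   = 11010001100 = 1676
(x & (x - 1) clears the lowest set bit of x.)

1676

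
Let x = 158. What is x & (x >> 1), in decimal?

x = 10011110 = 158
x>>1 = 01001111
AND  = 00001110 = 14
(x & (x >> 1) has a 1 wherever x has two consecutive 1 bits.)

14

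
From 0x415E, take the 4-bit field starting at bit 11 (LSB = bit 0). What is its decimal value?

8

v = 100000101011110
Shift right by 11: 1000
Mask low 4 bits: 1000 = 8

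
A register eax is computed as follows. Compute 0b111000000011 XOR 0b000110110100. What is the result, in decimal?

4023

a = 111000000011
b = 000110110100
XOR → 111110110111 = 4023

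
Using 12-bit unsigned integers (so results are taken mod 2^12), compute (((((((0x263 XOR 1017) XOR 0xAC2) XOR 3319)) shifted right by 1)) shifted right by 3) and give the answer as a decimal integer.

122

0x263 = 001001100011
1017 = 001111111001
→ XOR → 000110011010 = 410
0xAC2 = 101011000010
→ XOR → 101101011000 = 2904
3319 = 110011110111
→ XOR → 011110101111 = 1967
→ shifted right by 1 → 001111010111 = 983
→ shifted right by 3 → 000001111010 = 122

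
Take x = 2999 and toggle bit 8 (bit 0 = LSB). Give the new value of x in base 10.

2743

x = 0101110110111
bit 8 is currently 1; toggle it via x ^ (1 << 8) = x ^ 256
→ 0101010110111 = 2743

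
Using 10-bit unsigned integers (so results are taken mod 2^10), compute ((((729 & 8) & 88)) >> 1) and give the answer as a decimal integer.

729 = 1011011001
8 = 0000001000
→ & → 0000001000 = 8
88 = 0001011000
→ & → 0000001000 = 8
→ >> 1 → 0000000100 = 4

4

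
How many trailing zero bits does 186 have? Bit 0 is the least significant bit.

186 = 10111010
Trailing zeros: 1, so the lowest set bit is bit 1 (value 2).

1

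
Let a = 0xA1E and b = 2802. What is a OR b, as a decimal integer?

2814

0xA1E = 101000011110
2802 = 101011110010
 OR → 101011111110 = 2814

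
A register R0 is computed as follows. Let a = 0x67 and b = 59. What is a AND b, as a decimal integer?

0x67 = 1100111
59 = 0111011
AND → 0100011 = 35

35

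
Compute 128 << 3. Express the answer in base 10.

1024

128 = 00010000000
shift left by 3 → 10000000000 = 1024
(equivalently, 128 × 2^3 = 128 × 8)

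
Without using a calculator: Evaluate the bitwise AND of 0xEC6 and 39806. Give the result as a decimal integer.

2630

0xEC6 = 0000111011000110
39806 = 1001101101111110
AND → 0000101001000110 = 2630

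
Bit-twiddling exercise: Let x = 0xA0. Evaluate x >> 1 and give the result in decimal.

0xA0 = 10100000
shift right by 1 → 01010000 = 80
(equivalently, floor(160 / 2))

80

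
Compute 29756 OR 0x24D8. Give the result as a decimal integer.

29756 = 111010000111100
0x24D8 = 010010011011000
 OR → 111010011111100 = 29948

29948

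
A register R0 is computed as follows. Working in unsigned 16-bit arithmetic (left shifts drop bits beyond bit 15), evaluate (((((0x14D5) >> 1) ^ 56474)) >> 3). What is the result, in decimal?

0x14D5 = 0001010011010101
→ >> 1 → 0000101001101010 = 2666
56474 = 1101110010011010
→ ^ → 1101011011110000 = 55024
→ >> 3 → 0001101011011110 = 6878

6878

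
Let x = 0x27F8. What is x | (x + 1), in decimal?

10233

x = 10011111111000 = 10232
x + 1 = 10011111111001
OR    = 10011111111001 = 10233
(x | (x + 1) sets the lowest cleared bit.)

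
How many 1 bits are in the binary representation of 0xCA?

0xCA = 11001010
Count the 1s: 1 + 1 + 1 + 1 = 4

4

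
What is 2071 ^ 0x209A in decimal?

10381

2071 = 00100000010111
0x209A = 10000010011010
XOR → 10100010001101 = 10381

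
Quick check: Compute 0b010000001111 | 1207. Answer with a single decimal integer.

a = 10000001111
1207 = 10010110111
 OR → 10010111111 = 1215

1215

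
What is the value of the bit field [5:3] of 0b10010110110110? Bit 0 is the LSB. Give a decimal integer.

v = 10010110110110
Shift right by 3: 10010110110
Mask low 3 bits: 110 = 6

6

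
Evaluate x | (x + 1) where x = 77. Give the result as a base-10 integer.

79

x = 1001101 = 77
x + 1 = 1001110
OR    = 1001111 = 79
(x | (x + 1) sets the lowest cleared bit.)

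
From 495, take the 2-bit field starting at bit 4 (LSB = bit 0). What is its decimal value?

v = 00111101111
Shift right by 4: 0011110
Mask low 2 bits: 10 = 2

2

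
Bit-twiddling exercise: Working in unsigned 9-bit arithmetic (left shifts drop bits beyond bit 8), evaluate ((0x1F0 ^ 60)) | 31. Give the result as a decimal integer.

479

0x1F0 = 111110000
60 = 000111100
→ ^ → 111001100 = 460
31 = 000011111
→ | → 111011111 = 479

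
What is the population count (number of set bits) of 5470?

5470 = 1010101011110
Count the 1s: 1 + 1 + 1 + 1 + 1 + 1 + 1 + 1 = 8

8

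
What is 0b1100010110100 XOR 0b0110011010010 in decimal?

5222

a = 1100010110100
b = 0110011010010
XOR → 1010001100110 = 5222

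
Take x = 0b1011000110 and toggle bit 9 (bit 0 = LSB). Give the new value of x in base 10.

198

x = 1011000110
bit 9 is currently 1; toggle it via x ^ (1 << 9) = x ^ 512
→ 0011000110 = 198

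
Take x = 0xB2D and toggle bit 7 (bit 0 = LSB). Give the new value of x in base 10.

x = 101100101101
bit 7 is currently 0; toggle it via x ^ (1 << 7) = x ^ 128
→ 101110101101 = 2989

2989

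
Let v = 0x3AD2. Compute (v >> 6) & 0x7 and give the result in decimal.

v = 11101011010010
Shift right by 6: 11101011
Mask low 3 bits: 011 = 3

3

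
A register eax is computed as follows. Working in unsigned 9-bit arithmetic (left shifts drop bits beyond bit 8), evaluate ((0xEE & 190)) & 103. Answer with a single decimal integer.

0xEE = 011101110
190 = 010111110
→ & → 010101110 = 174
103 = 001100111
→ & → 000100110 = 38

38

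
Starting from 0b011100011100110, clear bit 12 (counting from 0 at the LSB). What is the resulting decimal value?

10470

x = 011100011100110
bit 12 is currently 1; clear it via x & ~(1 << 12) = x & ~4096
→ 010100011100110 = 10470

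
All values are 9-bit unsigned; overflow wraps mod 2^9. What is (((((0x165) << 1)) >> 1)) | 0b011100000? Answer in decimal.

0x165 = 101100101
→ << 1 (mod 2^9) → 011001010 = 202
→ >> 1 → 001100101 = 101
0b011100000 = 011100000
→ | → 011100101 = 229

229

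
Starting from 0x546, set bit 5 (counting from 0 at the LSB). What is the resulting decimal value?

x = 00010101000110
bit 5 is currently 0; set it via x | (1 << 5) = x | 32
→ 00010101100110 = 1382

1382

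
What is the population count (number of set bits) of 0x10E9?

0x10E9 = 1000011101001
Count the 1s: 1 + 1 + 1 + 1 + 1 + 1 = 6

6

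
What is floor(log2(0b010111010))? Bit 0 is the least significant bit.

0b010111010 = 10111010
The topmost 1 is at position 7 (since 2^7 = 128 ≤ 186 < 256).

7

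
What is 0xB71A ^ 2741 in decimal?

48559

0xB71A = 1011011100011010
2741 = 0000101010110101
XOR → 1011110110101111 = 48559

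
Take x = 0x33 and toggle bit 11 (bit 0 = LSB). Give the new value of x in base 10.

2099

x = 000000110011
bit 11 is currently 0; toggle it via x ^ (1 << 11) = x ^ 2048
→ 100000110011 = 2099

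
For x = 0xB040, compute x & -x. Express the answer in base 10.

x = 1011000001000000 = 45120
-x (two's complement) = …0100111111000000
AND   = 0000000001000000 = 64
(x & -x isolates the lowest set bit of x.)

64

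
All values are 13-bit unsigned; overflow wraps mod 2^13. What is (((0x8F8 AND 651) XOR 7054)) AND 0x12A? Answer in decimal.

0x8F8 = 0100011111000
651 = 0001010001011
→ AND → 0000010001000 = 136
7054 = 1101110001110
→ XOR → 1101100000110 = 6918
0x12A = 0000100101010
→ AND → 0000100000010 = 258

258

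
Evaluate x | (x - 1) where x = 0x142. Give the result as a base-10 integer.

x = 101000010 = 322
x - 1 = 101000001
OR    = 101000011 = 323
(x | (x - 1) sets all bits below the lowest set bit.)

323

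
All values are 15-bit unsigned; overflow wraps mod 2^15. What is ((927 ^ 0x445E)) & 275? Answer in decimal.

257

927 = 000001110011111
0x445E = 100010001011110
→ ^ → 100011111000001 = 18369
275 = 000000100010011
→ & → 000000100000001 = 257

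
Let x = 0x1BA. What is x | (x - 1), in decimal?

x = 110111010 = 442
x - 1 = 110111001
OR    = 110111011 = 443
(x | (x - 1) sets all bits below the lowest set bit.)

443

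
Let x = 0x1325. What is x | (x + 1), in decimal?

4903

x = 1001100100101 = 4901
x + 1 = 1001100100110
OR    = 1001100100111 = 4903
(x | (x + 1) sets the lowest cleared bit.)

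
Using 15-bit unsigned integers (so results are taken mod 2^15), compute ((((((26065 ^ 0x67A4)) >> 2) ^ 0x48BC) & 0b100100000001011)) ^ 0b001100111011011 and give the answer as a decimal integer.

20954

26065 = 110010111010001
0x67A4 = 110011110100100
→ ^ → 000001001110101 = 629
→ >> 2 → 000000010011101 = 157
0x48BC = 100100010111100
→ ^ → 100100000100001 = 18465
0b100100000001011 = 100100000001011
→ & → 100100000000001 = 18433
0b001100111011011 = 001100111011011
→ ^ → 101000111011010 = 20954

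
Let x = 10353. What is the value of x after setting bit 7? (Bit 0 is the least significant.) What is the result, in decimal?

10481

x = 010100001110001
bit 7 is currently 0; set it via x | (1 << 7) = x | 128
→ 010100011110001 = 10481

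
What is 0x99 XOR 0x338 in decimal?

929

0x99 = 0010011001
0x338 = 1100111000
XOR → 1110100001 = 929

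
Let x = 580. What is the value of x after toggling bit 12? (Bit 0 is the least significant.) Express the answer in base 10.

x = 0001001000100
bit 12 is currently 0; toggle it via x ^ (1 << 12) = x ^ 4096
→ 1001001000100 = 4676

4676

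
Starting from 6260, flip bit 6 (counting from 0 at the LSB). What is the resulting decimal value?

6196

x = 1100001110100
bit 6 is currently 1; toggle it via x ^ (1 << 6) = x ^ 64
→ 1100000110100 = 6196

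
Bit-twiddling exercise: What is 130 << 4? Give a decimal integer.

130 = 000010000010
shift left by 4 → 100000100000 = 2080
(equivalently, 130 × 2^4 = 130 × 16)

2080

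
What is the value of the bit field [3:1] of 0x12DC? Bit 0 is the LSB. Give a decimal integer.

6

v = 1001011011100
Shift right by 1: 100101101110
Mask low 3 bits: 110 = 6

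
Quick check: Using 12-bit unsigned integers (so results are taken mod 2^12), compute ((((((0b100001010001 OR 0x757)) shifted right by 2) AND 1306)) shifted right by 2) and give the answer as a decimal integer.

68

0b100001010001 = 100001010001
0x757 = 011101010111
→ OR → 111101010111 = 3927
→ shifted right by 2 → 001111010101 = 981
1306 = 010100011010
→ AND → 000100010000 = 272
→ shifted right by 2 → 000001000100 = 68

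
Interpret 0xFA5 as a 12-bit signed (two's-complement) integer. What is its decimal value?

pattern = 111110100101 (MSB is 1 ⇒ negative)
Invert: 000001011010, add 1 → 000001011011 = 91, so the value is -91.
(Equivalently: 4005 - 2^12 = 4005 - 4096 = -91.)

-91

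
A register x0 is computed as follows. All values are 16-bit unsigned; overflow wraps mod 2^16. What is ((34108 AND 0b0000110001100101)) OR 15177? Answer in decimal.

16237

34108 = 1000010100111100
0b0000110001100101 = 0000110001100101
→ AND → 0000010000100100 = 1060
15177 = 0011101101001001
→ OR → 0011111101101101 = 16237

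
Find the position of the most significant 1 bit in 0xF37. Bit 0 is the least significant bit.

0xF37 = 111100110111
The topmost 1 is at position 11 (since 2^11 = 2048 ≤ 3895 < 4096).

11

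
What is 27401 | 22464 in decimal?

27401 = 110101100001001
22464 = 101011111000000
 OR → 111111111001001 = 32713

32713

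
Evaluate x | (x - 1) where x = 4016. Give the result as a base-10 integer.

4031

x = 111110110000 = 4016
x - 1 = 111110101111
OR    = 111110111111 = 4031
(x | (x - 1) sets all bits below the lowest set bit.)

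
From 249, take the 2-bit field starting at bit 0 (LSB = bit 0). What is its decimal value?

1

v = 11111001
Shift right by 0: 11111001
Mask low 2 bits: 01 = 1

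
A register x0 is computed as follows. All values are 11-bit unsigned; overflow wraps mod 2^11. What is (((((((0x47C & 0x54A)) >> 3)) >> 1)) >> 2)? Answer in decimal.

0x47C = 10001111100
0x54A = 10101001010
→ & → 10001001000 = 1096
→ >> 3 → 00010001001 = 137
→ >> 1 → 00001000100 = 68
→ >> 2 → 00000010001 = 17

17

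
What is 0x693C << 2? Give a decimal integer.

107760

0x693C = 00110100100111100
shift left by 2 → 11010010011110000 = 107760
(equivalently, 26940 × 2^2 = 26940 × 4)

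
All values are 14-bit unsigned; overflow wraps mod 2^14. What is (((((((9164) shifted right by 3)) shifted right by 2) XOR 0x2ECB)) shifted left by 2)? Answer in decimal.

9164 = 10001111001100
→ shifted right by 3 → 00010001111001 = 1145
→ shifted right by 2 → 00000100011110 = 286
0x2ECB = 10111011001011
→ XOR → 10111111010101 = 12245
→ shifted left by 2 (mod 2^14) → 11111101010100 = 16212

16212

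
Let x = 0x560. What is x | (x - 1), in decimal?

1407

x = 10101100000 = 1376
x - 1 = 10101011111
OR    = 10101111111 = 1407
(x | (x - 1) sets all bits below the lowest set bit.)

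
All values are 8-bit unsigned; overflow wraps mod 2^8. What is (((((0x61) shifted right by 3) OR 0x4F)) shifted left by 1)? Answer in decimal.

158

0x61 = 01100001
→ shifted right by 3 → 00001100 = 12
0x4F = 01001111
→ OR → 01001111 = 79
→ shifted left by 1 (mod 2^8) → 10011110 = 158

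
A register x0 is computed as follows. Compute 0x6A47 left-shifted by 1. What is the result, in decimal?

54414

0x6A47 = 0110101001000111
shift left by 1 → 1101010010001110 = 54414
(equivalently, 27207 × 2^1 = 27207 × 2)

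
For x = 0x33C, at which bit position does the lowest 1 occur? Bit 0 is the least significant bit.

0x33C = 1100111100
Trailing zeros: 2, so the lowest set bit is bit 2 (value 4).

2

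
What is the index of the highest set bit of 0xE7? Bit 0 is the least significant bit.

7

0xE7 = 11100111
The topmost 1 is at position 7 (since 2^7 = 128 ≤ 231 < 256).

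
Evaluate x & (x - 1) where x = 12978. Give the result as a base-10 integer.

x = 11001010110010 = 12978
x - 1 = 11001010110001
AND   = 11001010110000 = 12976
(x & (x - 1) clears the lowest set bit of x.)

12976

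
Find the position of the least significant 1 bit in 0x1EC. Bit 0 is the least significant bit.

0x1EC = 111101100
Trailing zeros: 2, so the lowest set bit is bit 2 (value 4).

2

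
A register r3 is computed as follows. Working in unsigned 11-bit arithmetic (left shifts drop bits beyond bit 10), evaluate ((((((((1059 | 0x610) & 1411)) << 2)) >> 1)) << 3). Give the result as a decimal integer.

1059 = 10000100011
0x610 = 11000010000
→ | → 11000110011 = 1587
1411 = 10110000011
→ & → 10000000011 = 1027
→ << 2 (mod 2^11) → 00000001100 = 12
→ >> 1 → 00000000110 = 6
→ << 3 (mod 2^11) → 00000110000 = 48

48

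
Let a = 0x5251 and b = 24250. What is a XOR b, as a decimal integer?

0x5251 = 101001001010001
24250 = 101111010111010
XOR → 000110011101011 = 3307

3307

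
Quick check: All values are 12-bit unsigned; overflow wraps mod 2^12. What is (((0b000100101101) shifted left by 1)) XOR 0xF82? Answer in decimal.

3544

0b000100101101 = 000100101101
→ shifted left by 1 (mod 2^12) → 001001011010 = 602
0xF82 = 111110000010
→ XOR → 110111011000 = 3544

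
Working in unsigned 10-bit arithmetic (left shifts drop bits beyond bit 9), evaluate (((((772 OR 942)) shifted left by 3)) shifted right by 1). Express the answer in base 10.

772 = 1100000100
942 = 1110101110
→ OR → 1110101110 = 942
→ shifted left by 3 (mod 2^10) → 0101110000 = 368
→ shifted right by 1 → 0010111000 = 184

184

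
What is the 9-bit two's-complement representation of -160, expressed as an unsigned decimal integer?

160 in 9 bits: 010100000
Invert: 101011111
Add 1:  101100000 = 352
(Check: 2^9 - 160 = 512 - 160 = 352.)

352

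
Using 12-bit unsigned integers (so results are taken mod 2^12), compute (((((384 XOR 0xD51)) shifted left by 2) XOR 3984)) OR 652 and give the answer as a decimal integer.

3804

384 = 000110000000
0xD51 = 110101010001
→ XOR → 110011010001 = 3281
→ shifted left by 2 (mod 2^12) → 001101000100 = 836
3984 = 111110010000
→ XOR → 110011010100 = 3284
652 = 001010001100
→ OR → 111011011100 = 3804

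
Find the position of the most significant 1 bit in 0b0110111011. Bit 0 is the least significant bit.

8

0b0110111011 = 110111011
The topmost 1 is at position 8 (since 2^8 = 256 ≤ 443 < 512).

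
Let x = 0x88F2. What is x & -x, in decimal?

x = 1000100011110010 = 35058
-x (two's complement) = …0111011100001110
AND   = 0000000000000010 = 2
(x & -x isolates the lowest set bit of x.)

2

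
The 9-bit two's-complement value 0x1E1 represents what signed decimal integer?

-31

pattern = 111100001 (MSB is 1 ⇒ negative)
Invert: 000011110, add 1 → 000011111 = 31, so the value is -31.
(Equivalently: 481 - 2^9 = 481 - 512 = -31.)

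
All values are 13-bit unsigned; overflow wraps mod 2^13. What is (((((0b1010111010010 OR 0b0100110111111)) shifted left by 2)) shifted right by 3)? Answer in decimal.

0b1010111010010 = 1010111010010
0b0100110111111 = 0100110111111
→ OR → 1110111111111 = 7679
→ shifted left by 2 (mod 2^13) → 1011111111100 = 6140
→ shifted right by 3 → 0001011111111 = 767

767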